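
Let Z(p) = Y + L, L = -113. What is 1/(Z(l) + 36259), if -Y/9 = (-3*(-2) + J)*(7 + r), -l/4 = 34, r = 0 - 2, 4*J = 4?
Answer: 1/35831 ≈ 2.7909e-5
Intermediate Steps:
J = 1 (J = (¼)*4 = 1)
r = -2
l = -136 (l = -4*34 = -136)
Y = -315 (Y = -9*(-3*(-2) + 1)*(7 - 2) = -9*(6 + 1)*5 = -63*5 = -9*35 = -315)
Z(p) = -428 (Z(p) = -315 - 113 = -428)
1/(Z(l) + 36259) = 1/(-428 + 36259) = 1/35831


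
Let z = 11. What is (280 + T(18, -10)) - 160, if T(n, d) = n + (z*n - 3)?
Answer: 333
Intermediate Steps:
T(n, d) = -3 + 12*n (T(n, d) = n + (11*n - 3) = n + (-3 + 11*n) = -3 + 12*n)
(280 + T(18, -10)) - 160 = (280 + (-3 + 12*18)) - 160 = (280 + (-3 + 216)) - 160 = (280 + 213) - 160 = 493 - 160 = 333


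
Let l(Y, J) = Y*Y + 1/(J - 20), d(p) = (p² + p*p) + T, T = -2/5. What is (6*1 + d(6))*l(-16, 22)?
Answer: 99522/5 ≈ 19904.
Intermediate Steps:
T = -⅖ (T = -2*⅕ = -⅖ ≈ -0.40000)
d(p) = -⅖ + 2*p² (d(p) = (p² + p*p) - ⅖ = (p² + p²) - ⅖ = 2*p² - ⅖ = -⅖ + 2*p²)
l(Y, J) = Y² + 1/(-20 + J)
(6*1 + d(6))*l(-16, 22) = (6*1 + (-⅖ + 2*6²))*((1 - 20*(-16)² + 22*(-16)²)/(-20 + 22)) = (6 + (-⅖ + 2*36))*((1 - 20*256 + 22*256)/2) = (6 + (-⅖ + 72))*((1 - 5120 + 5632)/2) = (6 + 358/5)*((½)*513) = (388/5)*(513/2) = 99522/5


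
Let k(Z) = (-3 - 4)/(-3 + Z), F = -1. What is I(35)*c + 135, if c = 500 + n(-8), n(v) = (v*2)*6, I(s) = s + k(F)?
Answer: 14982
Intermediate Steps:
k(Z) = -7/(-3 + Z)
I(s) = 7/4 + s (I(s) = s - 7/(-3 - 1) = s - 7/(-4) = s - 7*(-¼) = s + 7/4 = 7/4 + s)
n(v) = 12*v (n(v) = (2*v)*6 = 12*v)
c = 404 (c = 500 + 12*(-8) = 500 - 96 = 404)
I(35)*c + 135 = (7/4 + 35)*404 + 135 = (147/4)*404 + 135 = 14847 + 135 = 14982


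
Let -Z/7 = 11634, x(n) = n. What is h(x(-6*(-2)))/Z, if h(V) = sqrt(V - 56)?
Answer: -I*sqrt(11)/40719 ≈ -8.1451e-5*I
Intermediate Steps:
Z = -81438 (Z = -7*11634 = -81438)
h(V) = sqrt(-56 + V)
h(x(-6*(-2)))/Z = sqrt(-56 - 6*(-2))/(-81438) = sqrt(-56 + 12)*(-1/81438) = sqrt(-44)*(-1/81438) = (2*I*sqrt(11))*(-1/81438) = -I*sqrt(11)/40719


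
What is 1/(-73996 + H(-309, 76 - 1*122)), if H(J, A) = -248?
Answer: -1/74244 ≈ -1.3469e-5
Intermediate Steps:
1/(-73996 + H(-309, 76 - 1*122)) = 1/(-73996 - 248) = 1/(-74244) = -1/74244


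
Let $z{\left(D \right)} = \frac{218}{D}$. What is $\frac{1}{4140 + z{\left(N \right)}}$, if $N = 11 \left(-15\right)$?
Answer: $\frac{165}{682882} \approx 0.00024162$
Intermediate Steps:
$N = -165$
$\frac{1}{4140 + z{\left(N \right)}} = \frac{1}{4140 + \frac{218}{-165}} = \frac{1}{4140 + 218 \left(- \frac{1}{165}\right)} = \frac{1}{4140 - \frac{218}{165}} = \frac{1}{\frac{682882}{165}} = \frac{165}{682882}$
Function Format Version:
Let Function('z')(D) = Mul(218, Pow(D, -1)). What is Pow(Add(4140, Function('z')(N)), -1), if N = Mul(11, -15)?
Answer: Rational(165, 682882) ≈ 0.00024162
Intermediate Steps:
N = -165
Pow(Add(4140, Function('z')(N)), -1) = Pow(Add(4140, Mul(218, Pow(-165, -1))), -1) = Pow(Add(4140, Mul(218, Rational(-1, 165))), -1) = Pow(Add(4140, Rational(-218, 165)), -1) = Pow(Rational(682882, 165), -1) = Rational(165, 682882)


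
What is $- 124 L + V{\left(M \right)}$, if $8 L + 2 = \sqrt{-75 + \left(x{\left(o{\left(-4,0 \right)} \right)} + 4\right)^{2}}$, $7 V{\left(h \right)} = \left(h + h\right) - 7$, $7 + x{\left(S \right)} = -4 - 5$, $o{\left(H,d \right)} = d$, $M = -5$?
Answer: $\frac{200}{7} - \frac{31 \sqrt{69}}{2} \approx -100.18$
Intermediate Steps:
$x{\left(S \right)} = -16$ ($x{\left(S \right)} = -7 - 9 = -16$)
$V{\left(h \right)} = -1 + \frac{2 h}{7}$ ($V{\left(h \right)} = \frac{\left(h + h\right) - 7}{7} = \frac{2 h - 7}{7} = \frac{-7 + 2 h}{7} = -1 + \frac{2 h}{7}$)
$L = - \frac{1}{4} + \frac{\sqrt{69}}{8}$ ($L = - \frac{1}{4} + \frac{\sqrt{-75 + \left(-16 + 4\right)^{2}}}{8} = - \frac{1}{4} + \frac{\sqrt{-75 + \left(-12\right)^{2}}}{8} = - \frac{1}{4} + \frac{\sqrt{-75 + 144}}{8} = - \frac{1}{4} + \frac{\sqrt{69}}{8} \approx 0.78833$)
$- 124 L + V{\left(M \right)} = - 124 \left(- \frac{1}{4} + \frac{\sqrt{69}}{8}\right) + \left(-1 + \frac{2}{7} \left(-5\right)\right) = \left(31 - \frac{31 \sqrt{69}}{2}\right) - \frac{17}{7} = \frac{200}{7} - \frac{31 \sqrt{69}}{2}$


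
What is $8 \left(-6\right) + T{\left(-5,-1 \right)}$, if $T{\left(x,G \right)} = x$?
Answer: $-53$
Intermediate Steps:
$8 \left(-6\right) + T{\left(-5,-1 \right)} = 8 \left(-6\right) - 5 = -48 - 5 = -53$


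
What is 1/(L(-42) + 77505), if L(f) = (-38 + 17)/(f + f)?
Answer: 4/310021 ≈ 1.2902e-5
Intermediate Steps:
L(f) = -21/(2*f) (L(f) = -21*1/(2*f) = -21/(2*f))
1/(L(-42) + 77505) = 1/(-21/2/(-42) + 77505) = 1/(-21/2*(-1/42) + 77505) = 1/(¼ + 77505) = 1/(310021/4) = 4/310021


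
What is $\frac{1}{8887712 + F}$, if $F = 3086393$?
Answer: $\frac{1}{11974105} \approx 8.3514 \cdot 10^{-8}$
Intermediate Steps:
$\frac{1}{8887712 + F} = \frac{1}{8887712 + 3086393} = \frac{1}{11974105}$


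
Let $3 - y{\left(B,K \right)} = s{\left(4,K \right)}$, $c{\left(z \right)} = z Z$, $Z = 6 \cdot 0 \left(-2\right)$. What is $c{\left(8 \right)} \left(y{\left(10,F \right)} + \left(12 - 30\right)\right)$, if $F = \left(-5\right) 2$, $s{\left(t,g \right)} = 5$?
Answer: $0$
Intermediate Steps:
$Z = 0$ ($Z = 0 \left(-2\right) = 0$)
$c{\left(z \right)} = 0$ ($c{\left(z \right)} = z 0 = 0$)
$F = -10$
$y{\left(B,K \right)} = -2$ ($y{\left(B,K \right)} = 3 - 5 = -2$)
$c{\left(8 \right)} \left(y{\left(10,F \right)} + \left(12 - 30\right)\right) = 0 \left(-2 + \left(12 - 30\right)\right) = 0 \left(-2 - 18\right) = 0 \left(-20\right) = 0$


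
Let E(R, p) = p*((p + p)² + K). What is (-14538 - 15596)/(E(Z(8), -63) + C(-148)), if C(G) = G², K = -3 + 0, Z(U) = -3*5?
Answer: 30134/978095 ≈ 0.030809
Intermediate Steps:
Z(U) = -15
K = -3
E(R, p) = p*(-3 + 4*p²) (E(R, p) = p*((p + p)² - 3) = p*((2*p)² - 3) = p*(4*p² - 3) = p*(-3 + 4*p²))
(-14538 - 15596)/(E(Z(8), -63) + C(-148)) = (-14538 - 15596)/(-63*(-3 + 4*(-63)²) + (-148)²) = -30134/(-63*(-3 + 4*3969) + 21904) = -30134/(-63*(-3 + 15876) + 21904) = -30134/(-63*15873 + 21904) = -30134/(-999999 + 21904) = -30134/(-978095) = -30134*(-1/978095) = 30134/978095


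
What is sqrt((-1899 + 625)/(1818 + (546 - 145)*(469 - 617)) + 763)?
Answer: 2*sqrt(157835942495)/28765 ≈ 27.623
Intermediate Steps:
sqrt((-1899 + 625)/(1818 + (546 - 145)*(469 - 617)) + 763) = sqrt(-1274/(1818 + 401*(-148)) + 763) = sqrt(-1274/(1818 - 59348) + 763) = sqrt(-1274/(-57530) + 763) = sqrt(-1274*(-1/57530) + 763) = sqrt(637/28765 + 763) = sqrt(21948332/28765) = 2*sqrt(157835942495)/28765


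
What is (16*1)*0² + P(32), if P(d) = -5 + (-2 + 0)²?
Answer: -1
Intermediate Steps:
P(d) = -1 (P(d) = -5 + (-2)² = -5 + 4 = -1)
(16*1)*0² + P(32) = (16*1)*0² - 1 = 16*0 - 1 = 0 - 1 = -1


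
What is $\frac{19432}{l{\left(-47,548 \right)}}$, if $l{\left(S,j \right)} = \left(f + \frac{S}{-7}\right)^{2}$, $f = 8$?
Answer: $\frac{952168}{10609} \approx 89.751$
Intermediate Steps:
$l{\left(S,j \right)} = \left(8 - \frac{S}{7}\right)^{2}$ ($l{\left(S,j \right)} = \left(8 + \frac{S}{-7}\right)^{2} = \left(8 + S \left(- \frac{1}{7}\right)\right)^{2} = \left(8 - \frac{S}{7}\right)^{2}$)
$\frac{19432}{l{\left(-47,548 \right)}} = \frac{19432}{\frac{1}{49} \left(-56 - 47\right)^{2}} = \frac{19432}{\frac{1}{49} \left(-103\right)^{2}} = \frac{19432}{\frac{1}{49} \cdot 10609} = \frac{19432}{\frac{10609}{49}} = 19432 \cdot \frac{49}{10609} = \frac{952168}{10609}$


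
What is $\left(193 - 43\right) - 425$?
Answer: $-275$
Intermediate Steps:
$\left(193 - 43\right) - 425 = 150 - 425 = -275$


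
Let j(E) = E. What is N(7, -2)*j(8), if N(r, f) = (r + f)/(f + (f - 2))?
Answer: -20/3 ≈ -6.6667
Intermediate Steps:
N(r, f) = (f + r)/(-2 + 2*f) (N(r, f) = (f + r)/(f + (-2 + f)) = (f + r)/(-2 + 2*f))
N(7, -2)*j(8) = ((-2 + 7)/(2*(-1 - 2)))*8 = ((½)*5/(-3))*8 = ((½)*(-⅓)*5)*8 = -⅚*8 = -20/3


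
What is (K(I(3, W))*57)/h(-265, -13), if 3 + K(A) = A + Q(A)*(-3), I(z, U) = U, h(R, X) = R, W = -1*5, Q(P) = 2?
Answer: 798/265 ≈ 3.0113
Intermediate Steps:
W = -5
K(A) = -9 + A (K(A) = -3 + (A + 2*(-3)) = -3 + (A - 6) = -3 + (-6 + A) = -9 + A)
(K(I(3, W))*57)/h(-265, -13) = ((-9 - 5)*57)/(-265) = -14*57*(-1/265) = -798*(-1/265) = 798/265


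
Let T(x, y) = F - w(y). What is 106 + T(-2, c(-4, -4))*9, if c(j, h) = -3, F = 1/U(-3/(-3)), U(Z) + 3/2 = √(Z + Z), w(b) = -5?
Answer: 97 - 36*√2 ≈ 46.088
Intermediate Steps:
U(Z) = -3/2 + √2*√Z (U(Z) = -3/2 + √(Z + Z) = -3/2 + √(2*Z) = -3/2 + √2*√Z)
F = 1/(-3/2 + √2) (F = 1/(-3/2 + √2*√(-3/(-3))) = 1/(-3/2 + √2*√(-3*(-⅓))) = 1/(-3/2 + √2*√1) = 1/(-3/2 + √2*1) = 1/(-3/2 + √2) ≈ -11.657)
T(x, y) = -1 - 4*√2 (T(x, y) = (-6 - 4*√2) - 1*(-5) = (-6 - 4*√2) + 5 = -1 - 4*√2)
106 + T(-2, c(-4, -4))*9 = 106 + (-1 - 4*√2)*9 = 106 + (-9 - 36*√2) = 97 - 36*√2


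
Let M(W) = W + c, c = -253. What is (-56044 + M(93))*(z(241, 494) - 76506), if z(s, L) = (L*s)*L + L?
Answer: -3301235463456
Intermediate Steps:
z(s, L) = L + s*L**2 (z(s, L) = s*L**2 + L = L + s*L**2)
M(W) = -253 + W (M(W) = W - 253 = -253 + W)
(-56044 + M(93))*(z(241, 494) - 76506) = (-56044 + (-253 + 93))*(494*(1 + 494*241) - 76506) = (-56044 - 160)*(494*(1 + 119054) - 76506) = -56204*(494*119055 - 76506) = -56204*(58813170 - 76506) = -56204*58736664 = -3301235463456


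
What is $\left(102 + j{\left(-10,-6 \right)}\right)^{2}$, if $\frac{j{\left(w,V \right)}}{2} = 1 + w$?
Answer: $7056$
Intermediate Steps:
$j{\left(w,V \right)} = 2 + 2 w$ ($j{\left(w,V \right)} = 2 \left(1 + w\right) = 2 + 2 w$)
$\left(102 + j{\left(-10,-6 \right)}\right)^{2} = \left(102 + \left(2 + 2 \left(-10\right)\right)\right)^{2} = \left(102 + \left(2 - 20\right)\right)^{2} = \left(102 - 18\right)^{2} = 84^{2} = 7056$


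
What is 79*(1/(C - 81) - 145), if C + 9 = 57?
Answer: -378094/33 ≈ -11457.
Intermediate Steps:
C = 48 (C = -9 + 57 = 48)
79*(1/(C - 81) - 145) = 79*(1/(48 - 81) - 145) = 79*(1/(-33) - 145) = 79*(-1/33 - 145) = 79*(-4786/33) = -378094/33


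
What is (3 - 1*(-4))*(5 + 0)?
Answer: 35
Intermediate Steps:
(3 - 1*(-4))*(5 + 0) = (3 + 4)*5 = 7*5 = 35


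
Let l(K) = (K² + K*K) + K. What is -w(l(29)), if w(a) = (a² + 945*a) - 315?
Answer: -4544101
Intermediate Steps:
l(K) = K + 2*K² (l(K) = (K² + K²) + K = 2*K² + K = K + 2*K²)
w(a) = -315 + a² + 945*a
-w(l(29)) = -(-315 + (29*(1 + 2*29))² + 945*(29*(1 + 2*29))) = -(-315 + (29*(1 + 58))² + 945*(29*(1 + 58))) = -(-315 + (29*59)² + 945*(29*59)) = -(-315 + 1711² + 945*1711) = -(-315 + 2927521 + 1616895) = -1*4544101 = -4544101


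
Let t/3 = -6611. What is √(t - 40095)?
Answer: 2*I*√14982 ≈ 244.8*I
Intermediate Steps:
t = -19833 (t = 3*(-6611) = -19833)
√(t - 40095) = √(-19833 - 40095) = √(-59928) = 2*I*√14982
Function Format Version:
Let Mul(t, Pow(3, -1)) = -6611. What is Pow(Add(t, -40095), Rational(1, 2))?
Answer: Mul(2, I, Pow(14982, Rational(1, 2))) ≈ Mul(244.80, I)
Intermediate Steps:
t = -19833 (t = Mul(3, -6611) = -19833)
Pow(Add(t, -40095), Rational(1, 2)) = Pow(Add(-19833, -40095), Rational(1, 2)) = Pow(-59928, Rational(1, 2)) = Mul(2, I, Pow(14982, Rational(1, 2)))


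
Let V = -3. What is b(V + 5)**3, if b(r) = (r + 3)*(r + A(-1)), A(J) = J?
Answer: 125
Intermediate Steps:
b(r) = (-1 + r)*(3 + r) (b(r) = (r + 3)*(r - 1) = (3 + r)*(-1 + r) = (-1 + r)*(3 + r))
b(V + 5)**3 = (-3 + (-3 + 5)**2 + 2*(-3 + 5))**3 = (-3 + 2**2 + 2*2)**3 = (-3 + 4 + 4)**3 = 5**3 = 125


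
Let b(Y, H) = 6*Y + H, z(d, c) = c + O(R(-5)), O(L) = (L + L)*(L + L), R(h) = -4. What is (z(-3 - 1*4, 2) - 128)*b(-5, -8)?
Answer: 2356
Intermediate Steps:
O(L) = 4*L² (O(L) = (2*L)*(2*L) = 4*L²)
z(d, c) = 64 + c (z(d, c) = c + 4*(-4)² = c + 4*16 = c + 64 = 64 + c)
b(Y, H) = H + 6*Y
(z(-3 - 1*4, 2) - 128)*b(-5, -8) = ((64 + 2) - 128)*(-8 + 6*(-5)) = (66 - 128)*(-8 - 30) = -62*(-38) = 2356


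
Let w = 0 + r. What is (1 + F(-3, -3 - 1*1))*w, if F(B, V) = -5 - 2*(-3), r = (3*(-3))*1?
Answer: -18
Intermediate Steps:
r = -9 (r = -9*1 = -9)
F(B, V) = 1 (F(B, V) = -5 + 6 = 1)
w = -9 (w = 0 - 9 = -9)
(1 + F(-3, -3 - 1*1))*w = (1 + 1)*(-9) = 2*(-9) = -18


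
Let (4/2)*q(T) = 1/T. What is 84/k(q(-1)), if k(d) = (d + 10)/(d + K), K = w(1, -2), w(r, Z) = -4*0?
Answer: -84/19 ≈ -4.4211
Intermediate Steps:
q(T) = 1/(2*T)
w(r, Z) = 0
K = 0
k(d) = (10 + d)/d (k(d) = (d + 10)/(d + 0) = (10 + d)/d)
84/k(q(-1)) = 84/(((10 + (½)/(-1))/(((½)/(-1))))) = 84/(((10 + (½)*(-1))/(((½)*(-1))))) = 84/(((10 - ½)/(-½))) = 84/((-2*19/2)) = 84/(-19) = 84*(-1/19) = -84/19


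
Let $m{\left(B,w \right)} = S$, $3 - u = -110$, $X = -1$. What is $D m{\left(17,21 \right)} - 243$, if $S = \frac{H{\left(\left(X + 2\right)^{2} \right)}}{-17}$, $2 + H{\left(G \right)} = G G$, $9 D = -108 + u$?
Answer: $- \frac{37174}{153} \approx -242.97$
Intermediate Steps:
$u = 113$ ($u = 3 - -110 = 3 + 110 = 113$)
$D = \frac{5}{9}$ ($D = \frac{-108 + 113}{9} = \frac{1}{9} \cdot 5 = \frac{5}{9} \approx 0.55556$)
$H{\left(G \right)} = -2 + G^{2}$ ($H{\left(G \right)} = -2 + G G = -2 + G^{2}$)
$S = \frac{1}{17}$ ($S = \frac{-2 + \left(\left(-1 + 2\right)^{2}\right)^{2}}{-17} = \left(-2 + \left(1^{2}\right)^{2}\right) \left(- \frac{1}{17}\right) = \left(-2 + 1^{2}\right) \left(- \frac{1}{17}\right) = \left(-2 + 1\right) \left(- \frac{1}{17}\right) = \left(-1\right) \left(- \frac{1}{17}\right) = \frac{1}{17} \approx 0.058824$)
$m{\left(B,w \right)} = \frac{1}{17}$
$D m{\left(17,21 \right)} - 243 = \frac{5}{9} \cdot \frac{1}{17} - 243 = \frac{5}{153} - 243 = - \frac{37174}{153}$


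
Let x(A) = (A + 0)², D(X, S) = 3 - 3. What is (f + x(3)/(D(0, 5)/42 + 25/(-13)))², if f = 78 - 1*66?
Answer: 33489/625 ≈ 53.582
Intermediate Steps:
D(X, S) = 0
x(A) = A²
f = 12 (f = 78 - 66 = 12)
(f + x(3)/(D(0, 5)/42 + 25/(-13)))² = (12 + 3²/(0/42 + 25/(-13)))² = (12 + 9/(0*(1/42) + 25*(-1/13)))² = (12 + 9/(0 - 25/13))² = (12 + 9/(-25/13))² = (12 + 9*(-13/25))² = (12 - 117/25)² = (183/25)² = 33489/625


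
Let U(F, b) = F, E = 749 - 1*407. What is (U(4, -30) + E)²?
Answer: 119716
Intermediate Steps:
E = 342 (E = 749 - 407 = 342)
(U(4, -30) + E)² = (4 + 342)² = 346² = 119716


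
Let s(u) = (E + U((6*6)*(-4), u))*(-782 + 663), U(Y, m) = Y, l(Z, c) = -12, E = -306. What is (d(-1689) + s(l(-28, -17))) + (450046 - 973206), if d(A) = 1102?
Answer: -468508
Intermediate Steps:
s(u) = 53550 (s(u) = (-306 + (6*6)*(-4))*(-782 + 663) = (-306 + 36*(-4))*(-119) = (-306 - 144)*(-119) = -450*(-119) = 53550)
(d(-1689) + s(l(-28, -17))) + (450046 - 973206) = (1102 + 53550) + (450046 - 973206) = 54652 - 523160 = -468508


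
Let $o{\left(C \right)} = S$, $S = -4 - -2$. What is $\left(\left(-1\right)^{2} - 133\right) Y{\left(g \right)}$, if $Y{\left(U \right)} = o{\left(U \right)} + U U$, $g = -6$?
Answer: $-4488$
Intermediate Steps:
$S = -2$ ($S = -4 + 2 = -2$)
$o{\left(C \right)} = -2$
$Y{\left(U \right)} = -2 + U^{2}$ ($Y{\left(U \right)} = -2 + U U = -2 + U^{2}$)
$\left(\left(-1\right)^{2} - 133\right) Y{\left(g \right)} = \left(\left(-1\right)^{2} - 133\right) \left(-2 + \left(-6\right)^{2}\right) = \left(1 - 133\right) \left(-2 + 36\right) = \left(-132\right) 34 = -4488$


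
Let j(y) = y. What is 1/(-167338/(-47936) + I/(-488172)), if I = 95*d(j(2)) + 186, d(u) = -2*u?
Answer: 2925126624/10212378215 ≈ 0.28643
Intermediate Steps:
I = -194 (I = 95*(-2*2) + 186 = 95*(-4) + 186 = -380 + 186 = -194)
1/(-167338/(-47936) + I/(-488172)) = 1/(-167338/(-47936) - 194/(-488172)) = 1/(-167338*(-1/47936) - 194*(-1/488172)) = 1/(83669/23968 + 97/244086) = 1/(10212378215/2925126624) = 2925126624/10212378215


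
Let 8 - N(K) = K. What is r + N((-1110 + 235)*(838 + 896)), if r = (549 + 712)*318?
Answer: 1918256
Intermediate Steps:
N(K) = 8 - K
r = 400998 (r = 1261*318 = 400998)
r + N((-1110 + 235)*(838 + 896)) = 400998 + (8 - (-1110 + 235)*(838 + 896)) = 400998 + (8 - (-875)*1734) = 400998 + (8 - 1*(-1517250)) = 400998 + (8 + 1517250) = 400998 + 1517258 = 1918256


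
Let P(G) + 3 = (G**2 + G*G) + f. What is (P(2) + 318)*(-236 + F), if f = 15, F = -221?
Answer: -154466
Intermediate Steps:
P(G) = 12 + 2*G**2 (P(G) = -3 + ((G**2 + G*G) + 15) = -3 + ((G**2 + G**2) + 15) = -3 + (2*G**2 + 15) = -3 + (15 + 2*G**2) = 12 + 2*G**2)
(P(2) + 318)*(-236 + F) = ((12 + 2*2**2) + 318)*(-236 - 221) = ((12 + 2*4) + 318)*(-457) = ((12 + 8) + 318)*(-457) = (20 + 318)*(-457) = 338*(-457) = -154466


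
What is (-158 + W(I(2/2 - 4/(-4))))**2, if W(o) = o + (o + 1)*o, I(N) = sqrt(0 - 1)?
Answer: 25277 - 636*I ≈ 25277.0 - 636.0*I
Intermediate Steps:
I(N) = I (I(N) = sqrt(-1) = I)
W(o) = o + o*(1 + o) (W(o) = o + (1 + o)*o = o + o*(1 + o))
(-158 + W(I(2/2 - 4/(-4))))**2 = (-158 + I*(2 + I))**2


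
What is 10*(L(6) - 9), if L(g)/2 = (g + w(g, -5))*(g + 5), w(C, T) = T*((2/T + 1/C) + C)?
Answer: -15340/3 ≈ -5113.3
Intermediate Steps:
w(C, T) = T*(C + 1/C + 2/T) (w(C, T) = T*((2/T + 1/C) + C) = T*((1/C + 2/T) + C) = T*(C + 1/C + 2/T))
L(g) = 2*(5 + g)*(2 - 5/g - 4*g) (L(g) = 2*((g + (2 + g*(-5) - 5/g))*(g + 5)) = 2*((g + (2 - 5*g - 5/g))*(5 + g)) = 2*((2 - 5/g - 4*g)*(5 + g)) = 2*((5 + g)*(2 - 5/g - 4*g)) = 2*(5 + g)*(2 - 5/g - 4*g))
10*(L(6) - 9) = 10*((10 - 50/6 - 36*6 - 8*6²) - 9) = 10*((10 - 50*⅙ - 216 - 8*36) - 9) = 10*((10 - 25/3 - 216 - 288) - 9) = 10*(-1507/3 - 9) = 10*(-1534/3) = -15340/3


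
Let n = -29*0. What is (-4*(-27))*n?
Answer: 0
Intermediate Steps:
n = 0
(-4*(-27))*n = -4*(-27)*0 = 108*0 = 0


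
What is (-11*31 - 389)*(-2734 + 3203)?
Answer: -342370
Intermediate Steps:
(-11*31 - 389)*(-2734 + 3203) = (-341 - 389)*469 = -730*469 = -342370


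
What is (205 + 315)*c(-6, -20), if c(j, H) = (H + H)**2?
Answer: 832000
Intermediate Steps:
c(j, H) = 4*H**2 (c(j, H) = (2*H)**2 = 4*H**2)
(205 + 315)*c(-6, -20) = (205 + 315)*(4*(-20)**2) = 520*(4*400) = 520*1600 = 832000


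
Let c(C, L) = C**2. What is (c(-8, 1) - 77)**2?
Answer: 169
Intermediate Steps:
(c(-8, 1) - 77)**2 = ((-8)**2 - 77)**2 = (64 - 77)**2 = (-13)**2 = 169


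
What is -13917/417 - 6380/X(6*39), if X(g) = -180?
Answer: 2590/1251 ≈ 2.0703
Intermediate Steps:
-13917/417 - 6380/X(6*39) = -13917/417 - 6380/(-180) = -13917*1/417 - 6380*(-1/180) = -4639/139 + 319/9 = 2590/1251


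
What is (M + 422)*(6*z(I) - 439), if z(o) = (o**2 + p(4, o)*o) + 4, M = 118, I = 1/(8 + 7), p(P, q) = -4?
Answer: -1124748/5 ≈ -2.2495e+5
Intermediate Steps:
I = 1/15 ≈ 0.066667
z(o) = 4 + o**2 - 4*o (z(o) = (o**2 - 4*o) + 4 = 4 + o**2 - 4*o)
(M + 422)*(6*z(I) - 439) = (118 + 422)*(6*(4 + (1/15)**2 - 4*1/15) - 439) = 540*(6*(4 + 1/225 - 4/15) - 439) = 540*(6*(841/225) - 439) = 540*(1682/75 - 439) = 540*(-31243/75) = -1124748/5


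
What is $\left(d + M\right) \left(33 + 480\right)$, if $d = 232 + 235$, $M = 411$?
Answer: $450414$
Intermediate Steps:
$d = 467$
$\left(d + M\right) \left(33 + 480\right) = \left(467 + 411\right) \left(33 + 480\right) = 878 \cdot 513 = 450414$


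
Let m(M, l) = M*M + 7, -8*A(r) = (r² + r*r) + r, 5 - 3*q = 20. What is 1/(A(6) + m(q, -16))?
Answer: 4/89 ≈ 0.044944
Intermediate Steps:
q = -5 (q = 5/3 - ⅓*20 = 5/3 - 20/3 = -5)
A(r) = -r²/4 - r/8 (A(r) = -((r² + r*r) + r)/8 = -((r² + r²) + r)/8 = -(2*r² + r)/8 = -(r + 2*r²)/8 = -r²/4 - r/8)
m(M, l) = 7 + M² (m(M, l) = M² + 7 = 7 + M²)
1/(A(6) + m(q, -16)) = 1/(-⅛*6*(1 + 2*6) + (7 + (-5)²)) = 1/(-⅛*6*(1 + 12) + (7 + 25)) = 1/(-⅛*6*13 + 32) = 1/(-39/4 + 32) = 1/(89/4) = 4/89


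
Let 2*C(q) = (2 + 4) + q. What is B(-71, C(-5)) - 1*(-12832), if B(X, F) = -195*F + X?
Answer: 25327/2 ≈ 12664.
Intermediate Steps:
C(q) = 3 + q/2 (C(q) = ((2 + 4) + q)/2 = (6 + q)/2 = 3 + q/2)
B(X, F) = X - 195*F
B(-71, C(-5)) - 1*(-12832) = (-71 - 195*(3 + (½)*(-5))) - 1*(-12832) = (-71 - 195*(3 - 5/2)) + 12832 = (-71 - 195*½) + 12832 = (-71 - 195/2) + 12832 = -337/2 + 12832 = 25327/2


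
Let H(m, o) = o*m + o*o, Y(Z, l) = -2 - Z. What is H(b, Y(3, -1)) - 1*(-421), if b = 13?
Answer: 381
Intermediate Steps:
H(m, o) = o² + m*o (H(m, o) = m*o + o² = o² + m*o)
H(b, Y(3, -1)) - 1*(-421) = (-2 - 1*3)*(13 + (-2 - 1*3)) - 1*(-421) = (-2 - 3)*(13 + (-2 - 3)) + 421 = -5*(13 - 5) + 421 = -5*8 + 421 = -40 + 421 = 381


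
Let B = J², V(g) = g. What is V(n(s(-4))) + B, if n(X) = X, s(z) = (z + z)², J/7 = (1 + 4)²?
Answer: 30689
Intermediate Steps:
J = 175 (J = 7*(1 + 4)² = 7*5² = 7*25 = 175)
s(z) = 4*z² (s(z) = (2*z)² = 4*z²)
B = 30625 (B = 175² = 30625)
V(n(s(-4))) + B = 4*(-4)² + 30625 = 4*16 + 30625 = 64 + 30625 = 30689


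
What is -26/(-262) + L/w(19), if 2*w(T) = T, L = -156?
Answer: -40625/2489 ≈ -16.322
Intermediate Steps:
w(T) = T/2
-26/(-262) + L/w(19) = -26/(-262) - 156/((1/2)*19) = -26*(-1/262) - 156/19/2 = 13/131 - 156*2/19 = 13/131 - 312/19 = -40625/2489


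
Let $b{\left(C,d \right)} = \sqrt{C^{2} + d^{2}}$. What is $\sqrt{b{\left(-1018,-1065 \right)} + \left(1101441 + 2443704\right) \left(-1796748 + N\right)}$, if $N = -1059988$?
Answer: $\sqrt{-10127543346720 + \sqrt{2170549}} \approx 3.1824 \cdot 10^{6} i$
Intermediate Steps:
$\sqrt{b{\left(-1018,-1065 \right)} + \left(1101441 + 2443704\right) \left(-1796748 + N\right)} = \sqrt{\sqrt{\left(-1018\right)^{2} + \left(-1065\right)^{2}} + \left(1101441 + 2443704\right) \left(-1796748 - 1059988\right)} = \sqrt{\sqrt{1036324 + 1134225} + 3545145 \left(-2856736\right)} = \sqrt{\sqrt{2170549} - 10127543346720} = \sqrt{-10127543346720 + \sqrt{2170549}}$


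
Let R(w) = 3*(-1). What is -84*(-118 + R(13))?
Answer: 10164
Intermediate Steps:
R(w) = -3
-84*(-118 + R(13)) = -84*(-118 - 3) = -84*(-121) = 10164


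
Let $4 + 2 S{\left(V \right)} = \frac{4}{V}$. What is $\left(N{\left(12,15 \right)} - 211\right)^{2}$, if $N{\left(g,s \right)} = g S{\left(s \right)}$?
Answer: $\frac{1361889}{25} \approx 54476.0$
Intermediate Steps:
$S{\left(V \right)} = -2 + \frac{2}{V}$ ($S{\left(V \right)} = -2 + \frac{4 \frac{1}{V}}{2} = -2 + \frac{2}{V}$)
$N{\left(g,s \right)} = g \left(-2 + \frac{2}{s}\right)$
$\left(N{\left(12,15 \right)} - 211\right)^{2} = \left(2 \cdot 12 \cdot \frac{1}{15} \left(1 - 15\right) - 211\right)^{2} = \left(2 \cdot 12 \cdot \frac{1}{15} \left(-14\right) - 211\right)^{2} = \left(- \frac{112}{5} - 211\right)^{2} = \left(- \frac{1167}{5}\right)^{2} = \frac{1361889}{25}$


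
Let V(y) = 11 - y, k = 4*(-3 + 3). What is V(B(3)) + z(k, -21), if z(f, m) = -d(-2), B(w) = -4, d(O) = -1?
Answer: 16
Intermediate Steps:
k = 0 (k = 4*0 = 0)
z(f, m) = 1 (z(f, m) = -1*(-1) = 1)
V(B(3)) + z(k, -21) = (11 - 1*(-4)) + 1 = (11 + 4) + 1 = 15 + 1 = 16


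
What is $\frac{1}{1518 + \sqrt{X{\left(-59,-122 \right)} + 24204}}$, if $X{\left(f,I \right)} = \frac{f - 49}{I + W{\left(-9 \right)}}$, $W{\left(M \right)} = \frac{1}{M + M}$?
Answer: $\frac{555841}{834903616} - \frac{91 \sqrt{3527121}}{2504710848} \approx 0.00059752$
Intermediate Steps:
$W{\left(M \right)} = \frac{1}{2 M}$
$X{\left(f,I \right)} = \frac{-49 + f}{- \frac{1}{18} + I}$ ($X{\left(f,I \right)} = \frac{f - 49}{I + \frac{1}{2 \left(-9\right)}} = \frac{-49 + f}{I + \frac{1}{2} \left(- \frac{1}{9}\right)} = \frac{-49 + f}{I - \frac{1}{18}} = \frac{-49 + f}{- \frac{1}{18} + I}$)
$\frac{1}{1518 + \sqrt{X{\left(-59,-122 \right)} + 24204}} = \frac{1}{1518 + \sqrt{\frac{18 \left(-49 - 59\right)}{-1 + 18 \left(-122\right)} + 24204}} = \frac{1}{1518 + \sqrt{18 \frac{1}{-1 - 2196} \left(-108\right) + 24204}} = \frac{1}{1518 + \sqrt{18 \frac{1}{-2197} \left(-108\right) + 24204}} = \frac{1}{1518 + \sqrt{18 \left(- \frac{1}{2197}\right) \left(-108\right) + 24204}} = \frac{1}{1518 + \sqrt{\frac{1944}{2197} + 24204}} = \frac{1}{1518 + \sqrt{\frac{53178132}{2197}}} = \frac{1}{1518 + \frac{14 \sqrt{3527121}}{169}}$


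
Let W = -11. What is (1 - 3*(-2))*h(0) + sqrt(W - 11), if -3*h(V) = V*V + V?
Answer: I*sqrt(22) ≈ 4.6904*I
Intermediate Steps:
h(V) = -V/3 - V**2/3 (h(V) = -(V*V + V)/3 = -(V**2 + V)/3 = -(V + V**2)/3 = -V/3 - V**2/3)
(1 - 3*(-2))*h(0) + sqrt(W - 11) = (1 - 3*(-2))*(-1/3*0*(1 + 0)) + sqrt(-11 - 11) = (1 - 1*(-6))*(-1/3*0*1) + sqrt(-22) = (1 + 6)*0 + I*sqrt(22) = 7*0 + I*sqrt(22) = 0 + I*sqrt(22) = I*sqrt(22)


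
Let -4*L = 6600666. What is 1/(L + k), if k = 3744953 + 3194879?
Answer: 2/10579331 ≈ 1.8905e-7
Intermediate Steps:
k = 6939832
L = -3300333/2 (L = -¼*6600666 = -3300333/2 ≈ -1.6502e+6)
1/(L + k) = 1/(-3300333/2 + 6939832) = 1/(10579331/2) = 2/10579331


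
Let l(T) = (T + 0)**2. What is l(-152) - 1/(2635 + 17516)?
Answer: 465568703/20151 ≈ 23104.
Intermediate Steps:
l(T) = T**2
l(-152) - 1/(2635 + 17516) = (-152)**2 - 1/(2635 + 17516) = 23104 - 1/20151 = 465568703/20151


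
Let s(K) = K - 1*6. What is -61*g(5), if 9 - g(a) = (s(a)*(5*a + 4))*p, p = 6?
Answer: -11163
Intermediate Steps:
s(K) = -6 + K (s(K) = K - 6 = -6 + K)
g(a) = 9 - 6*(-6 + a)*(4 + 5*a) (g(a) = 9 - (-6 + a)*(5*a + 4)*6 = 9 - (-6 + a)*(4 + 5*a)*6 = 9 - 6*(-6 + a)*(4 + 5*a))
-61*g(5) = -61*(153 - 30*5² + 156*5) = -61*(153 - 30*25 + 780) = -61*(153 - 750 + 780) = -61*183 = -11163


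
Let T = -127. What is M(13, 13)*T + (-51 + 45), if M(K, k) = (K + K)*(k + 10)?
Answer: -75952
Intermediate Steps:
M(K, k) = 2*K*(10 + k) (M(K, k) = (2*K)*(10 + k) = 2*K*(10 + k))
M(13, 13)*T + (-51 + 45) = (2*13*(10 + 13))*(-127) + (-51 + 45) = (2*13*23)*(-127) - 6 = 598*(-127) - 6 = -75946 - 6 = -75952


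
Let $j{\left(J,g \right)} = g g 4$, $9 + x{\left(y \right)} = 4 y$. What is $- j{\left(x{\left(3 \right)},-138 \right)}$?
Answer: $-76176$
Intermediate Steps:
$x{\left(y \right)} = -9 + 4 y$
$j{\left(J,g \right)} = 4 g^{2}$ ($j{\left(J,g \right)} = g^{2} \cdot 4 = 4 g^{2}$)
$- j{\left(x{\left(3 \right)},-138 \right)} = - 4 \left(-138\right)^{2} = - 4 \cdot 19044 = \left(-1\right) 76176 = -76176$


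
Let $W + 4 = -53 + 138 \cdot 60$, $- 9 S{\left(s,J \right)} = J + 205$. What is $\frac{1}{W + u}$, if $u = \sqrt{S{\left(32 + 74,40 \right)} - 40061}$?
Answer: $\frac{74007}{608920355} - \frac{3 i \sqrt{360794}}{608920355} \approx 0.00012154 - 2.9593 \cdot 10^{-6} i$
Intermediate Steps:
$S{\left(s,J \right)} = - \frac{205}{9} - \frac{J}{9}$ ($S{\left(s,J \right)} = - \frac{J + 205}{9} = - \frac{205 + J}{9} = - \frac{205}{9} - \frac{J}{9}$)
$u = \frac{i \sqrt{360794}}{3}$ ($u = \sqrt{\left(- \frac{205}{9} - \frac{40}{9}\right) - 40061} = \sqrt{- \frac{245}{9} - 40061} = \sqrt{- \frac{360794}{9}} = \frac{i \sqrt{360794}}{3} \approx 200.22 i$)
$W = 8223$ ($W = -4 + \left(-53 + 138 \cdot 60\right) = -4 + \left(-53 + 8280\right) = -4 + 8227 = 8223$)
$\frac{1}{W + u} = \frac{1}{8223 + \frac{i \sqrt{360794}}{3}}$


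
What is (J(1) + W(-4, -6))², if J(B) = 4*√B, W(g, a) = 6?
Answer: 100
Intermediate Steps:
(J(1) + W(-4, -6))² = (4*√1 + 6)² = (4*1 + 6)² = (4 + 6)² = 10² = 100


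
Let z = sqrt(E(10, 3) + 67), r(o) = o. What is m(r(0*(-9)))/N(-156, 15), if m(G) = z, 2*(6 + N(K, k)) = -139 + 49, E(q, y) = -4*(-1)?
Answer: -sqrt(71)/51 ≈ -0.16522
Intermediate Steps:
E(q, y) = 4
z = sqrt(71) (z = sqrt(4 + 67) = sqrt(71) ≈ 8.4261)
N(K, k) = -51 (N(K, k) = -6 + (-139 + 49)/2 = -6 + (1/2)*(-90) = -6 - 45 = -51)
m(G) = sqrt(71)
m(r(0*(-9)))/N(-156, 15) = sqrt(71)/(-51) = sqrt(71)*(-1/51) = -sqrt(71)/51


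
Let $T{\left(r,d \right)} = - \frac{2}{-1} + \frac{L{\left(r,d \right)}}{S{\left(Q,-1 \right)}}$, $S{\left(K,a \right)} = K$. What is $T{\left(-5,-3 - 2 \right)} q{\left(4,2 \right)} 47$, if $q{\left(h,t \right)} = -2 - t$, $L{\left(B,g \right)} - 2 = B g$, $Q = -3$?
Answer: $1316$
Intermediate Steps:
$L{\left(B,g \right)} = 2 + B g$
$T{\left(r,d \right)} = \frac{4}{3} - \frac{d r}{3}$ ($T{\left(r,d \right)} = - \frac{2}{-1} + \frac{2 + r d}{-3} = \left(-2\right) \left(-1\right) + \left(2 + d r\right) \left(- \frac{1}{3}\right) = 2 - \left(\frac{2}{3} + \frac{d r}{3}\right) = \frac{4}{3} - \frac{d r}{3}$)
$T{\left(-5,-3 - 2 \right)} q{\left(4,2 \right)} 47 = \left(\frac{4}{3} - \frac{1}{3} \left(-3 - 2\right) \left(-5\right)\right) \left(-2 - 2\right) 47 = \left(\frac{4}{3} - \left(- \frac{5}{3}\right) \left(-5\right)\right) \left(-2 - 2\right) 47 = \left(\frac{4}{3} - \frac{25}{3}\right) \left(-4\right) 47 = \left(-7\right) \left(-4\right) 47 = 28 \cdot 47 = 1316$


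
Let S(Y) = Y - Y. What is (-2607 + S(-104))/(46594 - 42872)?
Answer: -2607/3722 ≈ -0.70043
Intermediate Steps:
S(Y) = 0
(-2607 + S(-104))/(46594 - 42872) = (-2607 + 0)/(46594 - 42872) = -2607/3722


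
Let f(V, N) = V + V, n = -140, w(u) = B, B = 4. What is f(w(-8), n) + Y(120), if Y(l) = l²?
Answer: 14408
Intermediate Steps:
w(u) = 4
f(V, N) = 2*V
f(w(-8), n) + Y(120) = 2*4 + 120² = 8 + 14400 = 14408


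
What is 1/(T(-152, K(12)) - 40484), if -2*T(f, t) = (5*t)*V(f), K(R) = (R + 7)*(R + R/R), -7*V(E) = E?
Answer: -7/377248 ≈ -1.8555e-5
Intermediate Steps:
V(E) = -E/7
K(R) = (1 + R)*(7 + R) (K(R) = (7 + R)*(R + 1) = (7 + R)*(1 + R) = (1 + R)*(7 + R))
T(f, t) = 5*f*t/14 (T(f, t) = -5*t*(-f/7)/2 = -(-5)*f*t/14 = 5*f*t/14)
1/(T(-152, K(12)) - 40484) = 1/((5/14)*(-152)*(7 + 12² + 8*12) - 40484) = 1/((5/14)*(-152)*(7 + 144 + 96) - 40484) = 1/((5/14)*(-152)*247 - 40484) = 1/(-93860/7 - 40484) = 1/(-377248/7) = -7/377248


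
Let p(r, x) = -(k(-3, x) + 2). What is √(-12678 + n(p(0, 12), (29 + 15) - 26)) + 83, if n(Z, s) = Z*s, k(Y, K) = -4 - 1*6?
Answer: 83 + I*√12534 ≈ 83.0 + 111.96*I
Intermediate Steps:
k(Y, K) = -10 (k(Y, K) = -4 - 6 = -10)
p(r, x) = 8 (p(r, x) = -(-10 + 2) = -1*(-8) = 8)
√(-12678 + n(p(0, 12), (29 + 15) - 26)) + 83 = √(-12678 + 8*((29 + 15) - 26)) + 83 = √(-12678 + 8*(44 - 26)) + 83 = √(-12678 + 8*18) + 83 = √(-12678 + 144) + 83 = √(-12534) + 83 = I*√12534 + 83 = 83 + I*√12534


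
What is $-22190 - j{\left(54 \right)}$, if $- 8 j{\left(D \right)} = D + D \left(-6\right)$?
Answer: $- \frac{88895}{4} \approx -22224.0$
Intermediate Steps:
$j{\left(D \right)} = \frac{5 D}{8}$ ($j{\left(D \right)} = - \frac{D + D \left(-6\right)}{8} = - \frac{D - 6 D}{8} = - \frac{\left(-5\right) D}{8} = \frac{5 D}{8}$)
$-22190 - j{\left(54 \right)} = -22190 - \frac{5}{8} \cdot 54 = -22190 - \frac{135}{4} = - \frac{88895}{4}$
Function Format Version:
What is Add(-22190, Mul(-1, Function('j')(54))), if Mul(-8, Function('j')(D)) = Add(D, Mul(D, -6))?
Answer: Rational(-88895, 4) ≈ -22224.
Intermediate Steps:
Function('j')(D) = Mul(Rational(5, 8), D) (Function('j')(D) = Mul(Rational(-1, 8), Add(D, Mul(D, -6))) = Mul(Rational(-1, 8), Add(D, Mul(-6, D))) = Mul(Rational(-1, 8), Mul(-5, D)) = Mul(Rational(5, 8), D))
Add(-22190, Mul(-1, Function('j')(54))) = Add(-22190, Mul(-1, Mul(Rational(5, 8), 54))) = Add(-22190, Mul(-1, Rational(135, 4))) = Add(-22190, Rational(-135, 4)) = Rational(-88895, 4)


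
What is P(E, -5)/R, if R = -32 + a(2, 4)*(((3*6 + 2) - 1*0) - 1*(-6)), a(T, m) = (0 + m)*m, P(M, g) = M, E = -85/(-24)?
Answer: 85/9216 ≈ 0.0092231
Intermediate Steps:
E = 85/24 (E = -85*(-1/24) = 85/24 ≈ 3.5417)
a(T, m) = m² (a(T, m) = m*m = m²)
R = 384 (R = -32 + 4²*(((3*6 + 2) - 1*0) - 1*(-6)) = -32 + 16*(((18 + 2) + 0) + 6) = -32 + 16*((20 + 0) + 6) = -32 + 16*(20 + 6) = -32 + 16*26 = -32 + 416 = 384)
P(E, -5)/R = (85/24)/384 = (85/24)*(1/384) = 85/9216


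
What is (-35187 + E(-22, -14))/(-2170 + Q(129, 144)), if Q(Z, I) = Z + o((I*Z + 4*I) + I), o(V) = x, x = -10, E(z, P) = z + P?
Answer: 35223/2051 ≈ 17.174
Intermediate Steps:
E(z, P) = P + z
o(V) = -10
Q(Z, I) = -10 + Z (Q(Z, I) = Z - 10 = -10 + Z)
(-35187 + E(-22, -14))/(-2170 + Q(129, 144)) = (-35187 + (-14 - 22))/(-2170 + (-10 + 129)) = (-35187 - 36)/(-2170 + 119) = -35223/(-2051) = -35223*(-1/2051) = 35223/2051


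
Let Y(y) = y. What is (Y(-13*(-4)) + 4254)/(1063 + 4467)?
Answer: 2153/2765 ≈ 0.77866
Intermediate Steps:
(Y(-13*(-4)) + 4254)/(1063 + 4467) = (-13*(-4) + 4254)/(1063 + 4467) = (52 + 4254)/5530 = 4306*(1/5530) = 2153/2765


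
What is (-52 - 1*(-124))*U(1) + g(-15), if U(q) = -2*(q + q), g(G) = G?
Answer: -303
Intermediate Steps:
U(q) = -4*q
(-52 - 1*(-124))*U(1) + g(-15) = (-52 - 1*(-124))*(-4*1) - 15 = (-52 + 124)*(-4) - 15 = 72*(-4) - 15 = -288 - 15 = -303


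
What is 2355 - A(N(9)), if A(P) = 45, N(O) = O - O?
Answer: 2310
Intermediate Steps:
N(O) = 0
2355 - A(N(9)) = 2355 - 1*45 = 2355 - 45 = 2310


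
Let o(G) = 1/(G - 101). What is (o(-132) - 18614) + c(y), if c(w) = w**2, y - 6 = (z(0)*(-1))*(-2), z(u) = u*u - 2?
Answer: -4336131/233 ≈ -18610.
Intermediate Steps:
o(G) = 1/(-101 + G)
z(u) = -2 + u**2 (z(u) = u**2 - 2 = -2 + u**2)
y = 2 (y = 6 + ((-2 + 0**2)*(-1))*(-2) = 6 + ((-2 + 0)*(-1))*(-2) = 6 - 2*(-1)*(-2) = 6 + 2*(-2) = 6 - 4 = 2)
(o(-132) - 18614) + c(y) = (1/(-101 - 132) - 18614) + 2**2 = (1/(-233) - 18614) + 4 = (-1/233 - 18614) + 4 = -4337063/233 + 4 = -4336131/233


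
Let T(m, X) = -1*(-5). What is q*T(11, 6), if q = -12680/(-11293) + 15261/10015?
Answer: 299332673/22619879 ≈ 13.233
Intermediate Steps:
q = 299332673/113099395 (q = -12680*(-1/11293) + 15261*(1/10015) = 12680/11293 + 15261/10015 = 299332673/113099395 ≈ 2.6466)
T(m, X) = 5
q*T(11, 6) = (299332673/113099395)*5 = 299332673/22619879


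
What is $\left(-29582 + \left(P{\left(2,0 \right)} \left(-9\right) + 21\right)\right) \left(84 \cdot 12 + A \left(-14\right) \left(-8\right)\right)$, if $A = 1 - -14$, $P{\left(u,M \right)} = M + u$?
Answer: $-79508352$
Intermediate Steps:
$A = 15$ ($A = 1 + 14 = 15$)
$\left(-29582 + \left(P{\left(2,0 \right)} \left(-9\right) + 21\right)\right) \left(84 \cdot 12 + A \left(-14\right) \left(-8\right)\right) = \left(-29582 + \left(\left(0 + 2\right) \left(-9\right) + 21\right)\right) \left(84 \cdot 12 + 15 \left(-14\right) \left(-8\right)\right) = \left(-29582 + \left(2 \left(-9\right) + 21\right)\right) \left(1008 - -1680\right) = \left(-29582 + \left(-18 + 21\right)\right) \left(1008 + 1680\right) = \left(-29582 + 3\right) 2688 = \left(-29579\right) 2688 = -79508352$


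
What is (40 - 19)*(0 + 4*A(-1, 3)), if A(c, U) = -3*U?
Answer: -756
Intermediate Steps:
(40 - 19)*(0 + 4*A(-1, 3)) = (40 - 19)*(0 + 4*(-3*3)) = 21*(0 + 4*(-9)) = 21*(0 - 36) = 21*(-36) = -756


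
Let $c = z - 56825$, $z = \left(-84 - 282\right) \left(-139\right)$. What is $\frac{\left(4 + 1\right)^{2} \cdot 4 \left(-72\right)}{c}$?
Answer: $\frac{7200}{5951} \approx 1.2099$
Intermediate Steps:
$z = 50874$ ($z = \left(-366\right) \left(-139\right) = 50874$)
$c = -5951$ ($c = 50874 - 56825 = -5951$)
$\frac{\left(4 + 1\right)^{2} \cdot 4 \left(-72\right)}{c} = \frac{\left(4 + 1\right)^{2} \cdot 4 \left(-72\right)}{-5951} = 5^{2} \cdot 4 \left(-72\right) \left(- \frac{1}{5951}\right) = 25 \cdot 4 \left(-72\right) \left(- \frac{1}{5951}\right) = 100 \left(-72\right) \left(- \frac{1}{5951}\right) = \left(-7200\right) \left(- \frac{1}{5951}\right) = \frac{7200}{5951}$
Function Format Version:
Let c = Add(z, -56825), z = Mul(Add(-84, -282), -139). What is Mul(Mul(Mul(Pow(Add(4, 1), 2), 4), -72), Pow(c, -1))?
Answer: Rational(7200, 5951) ≈ 1.2099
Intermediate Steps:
z = 50874 (z = Mul(-366, -139) = 50874)
c = -5951 (c = Add(50874, -56825) = -5951)
Mul(Mul(Mul(Pow(Add(4, 1), 2), 4), -72), Pow(c, -1)) = Mul(Mul(Mul(Pow(Add(4, 1), 2), 4), -72), Pow(-5951, -1)) = Mul(Mul(Mul(Pow(5, 2), 4), -72), Rational(-1, 5951)) = Mul(Mul(Mul(25, 4), -72), Rational(-1, 5951)) = Mul(Mul(100, -72), Rational(-1, 5951)) = Mul(-7200, Rational(-1, 5951)) = Rational(7200, 5951)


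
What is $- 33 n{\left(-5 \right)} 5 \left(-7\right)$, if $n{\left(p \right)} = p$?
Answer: $-5775$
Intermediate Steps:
$- 33 n{\left(-5 \right)} 5 \left(-7\right) = \left(-33\right) \left(-5\right) 5 \left(-7\right) = 165 \left(-35\right) = -5775$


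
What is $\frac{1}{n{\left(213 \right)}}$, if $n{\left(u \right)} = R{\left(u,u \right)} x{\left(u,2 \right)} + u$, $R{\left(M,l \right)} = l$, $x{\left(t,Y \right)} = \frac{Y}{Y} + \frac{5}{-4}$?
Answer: $\frac{4}{639} \approx 0.0062598$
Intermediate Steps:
$x{\left(t,Y \right)} = - \frac{1}{4}$ ($x{\left(t,Y \right)} = 1 + 5 \left(- \frac{1}{4}\right) = 1 - \frac{5}{4} = - \frac{1}{4}$)
$n{\left(u \right)} = \frac{3 u}{4}$ ($n{\left(u \right)} = u \left(- \frac{1}{4}\right) + u = - \frac{u}{4} + u = \frac{3 u}{4}$)
$\frac{1}{n{\left(213 \right)}} = \frac{1}{\frac{3}{4} \cdot 213} = \frac{1}{\frac{639}{4}} = \frac{4}{639}$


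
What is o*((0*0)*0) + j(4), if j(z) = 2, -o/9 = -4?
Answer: 2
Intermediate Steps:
o = 36 (o = -9*(-4) = 36)
o*((0*0)*0) + j(4) = 36*((0*0)*0) + 2 = 36*(0*0) + 2 = 36*0 + 2 = 0 + 2 = 2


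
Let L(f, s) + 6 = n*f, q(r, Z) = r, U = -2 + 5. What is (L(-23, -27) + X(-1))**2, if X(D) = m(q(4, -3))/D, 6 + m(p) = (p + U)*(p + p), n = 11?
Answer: 95481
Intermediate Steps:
U = 3
m(p) = -6 + 2*p*(3 + p) (m(p) = -6 + (p + 3)*(p + p) = -6 + (3 + p)*(2*p) = -6 + 2*p*(3 + p))
X(D) = 50/D (X(D) = (-6 + 2*4**2 + 6*4)/D = (-6 + 2*16 + 24)/D = (-6 + 32 + 24)/D = 50/D)
L(f, s) = -6 + 11*f
(L(-23, -27) + X(-1))**2 = ((-6 + 11*(-23)) + 50/(-1))**2 = ((-6 - 253) + 50*(-1))**2 = (-259 - 50)**2 = (-309)**2 = 95481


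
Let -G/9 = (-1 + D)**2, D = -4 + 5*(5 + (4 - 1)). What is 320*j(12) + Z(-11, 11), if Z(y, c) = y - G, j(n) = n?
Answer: 14854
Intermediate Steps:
D = 36 (D = -4 + 5*(5 + 3) = -4 + 5*8 = -4 + 40 = 36)
G = -11025 (G = -9*(-1 + 36)**2 = -9*35**2 = -9*1225 = -11025)
Z(y, c) = 11025 + y (Z(y, c) = y - 1*(-11025) = y + 11025 = 11025 + y)
320*j(12) + Z(-11, 11) = 320*12 + (11025 - 11) = 3840 + 11014 = 14854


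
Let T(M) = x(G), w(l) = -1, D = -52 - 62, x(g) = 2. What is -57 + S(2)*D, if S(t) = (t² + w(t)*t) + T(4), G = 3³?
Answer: -513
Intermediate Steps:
G = 27
D = -114
T(M) = 2
S(t) = 2 + t² - t (S(t) = (t² - t) + 2 = 2 + t² - t)
-57 + S(2)*D = -57 + (2 + 2² - 1*2)*(-114) = -57 + (2 + 4 - 2)*(-114) = -57 + 4*(-114) = -57 - 456 = -513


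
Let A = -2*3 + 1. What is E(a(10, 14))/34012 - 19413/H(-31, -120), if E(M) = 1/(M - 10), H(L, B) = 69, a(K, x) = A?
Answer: -3301374803/11734140 ≈ -281.35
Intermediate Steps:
A = -5 (A = -6 + 1 = -5)
a(K, x) = -5
E(M) = 1/(-10 + M)
E(a(10, 14))/34012 - 19413/H(-31, -120) = 1/(-10 - 5*34012) - 19413/69 = (1/34012)/(-15) - 19413*1/69 = -1/15*1/34012 - 6471/23 = -1/510180 - 6471/23 = -3301374803/11734140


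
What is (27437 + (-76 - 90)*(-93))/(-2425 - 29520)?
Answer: -8575/6389 ≈ -1.3421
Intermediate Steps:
(27437 + (-76 - 90)*(-93))/(-2425 - 29520) = (27437 - 166*(-93))/(-31945) = (27437 + 15438)*(-1/31945) = 42875*(-1/31945) = -8575/6389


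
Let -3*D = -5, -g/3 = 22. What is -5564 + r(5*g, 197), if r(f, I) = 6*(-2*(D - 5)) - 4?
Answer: -5528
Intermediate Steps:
g = -66 (g = -3*22 = -66)
D = 5/3 (D = -⅓*(-5) = 5/3 ≈ 1.6667)
r(f, I) = 36 (r(f, I) = 6*(-2*(5/3 - 5)) - 4 = 6*(-2*(-10/3)) - 4 = 6*(20/3) - 4 = 40 - 4 = 36)
-5564 + r(5*g, 197) = -5564 + 36 = -5528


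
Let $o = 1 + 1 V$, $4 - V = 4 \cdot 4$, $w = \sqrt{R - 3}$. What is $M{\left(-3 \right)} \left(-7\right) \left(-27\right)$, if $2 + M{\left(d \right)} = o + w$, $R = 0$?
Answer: $-2457 + 189 i \sqrt{3} \approx -2457.0 + 327.36 i$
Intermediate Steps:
$w = i \sqrt{3}$ ($w = \sqrt{0 - 3} = \sqrt{-3} = i \sqrt{3} \approx 1.732 i$)
$V = -12$ ($V = 4 - 4 \cdot 4 = 4 - 16 = -12$)
$o = -11$ ($o = 1 + 1 \left(-12\right) = 1 - 12 = -11$)
$M{\left(d \right)} = -13 + i \sqrt{3}$ ($M{\left(d \right)} = -2 - \left(11 - i \sqrt{3}\right) = -13 + i \sqrt{3}$)
$M{\left(-3 \right)} \left(-7\right) \left(-27\right) = \left(-13 + i \sqrt{3}\right) \left(-7\right) \left(-27\right) = \left(91 - 7 i \sqrt{3}\right) \left(-27\right) = -2457 + 189 i \sqrt{3}$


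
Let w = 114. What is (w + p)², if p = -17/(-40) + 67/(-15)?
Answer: 6964321/576 ≈ 12091.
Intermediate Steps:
p = -97/24 (p = -17*(-1/40) + 67*(-1/15) = 17/40 - 67/15 = -97/24 ≈ -4.0417)
(w + p)² = (114 - 97/24)² = (2639/24)² = 6964321/576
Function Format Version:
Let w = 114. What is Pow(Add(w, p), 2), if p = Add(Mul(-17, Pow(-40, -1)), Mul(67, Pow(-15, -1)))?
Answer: Rational(6964321, 576) ≈ 12091.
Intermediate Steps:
p = Rational(-97, 24) (p = Add(Mul(-17, Rational(-1, 40)), Mul(67, Rational(-1, 15))) = Add(Rational(17, 40), Rational(-67, 15)) = Rational(-97, 24) ≈ -4.0417)
Pow(Add(w, p), 2) = Pow(Add(114, Rational(-97, 24)), 2) = Pow(Rational(2639, 24), 2) = Rational(6964321, 576)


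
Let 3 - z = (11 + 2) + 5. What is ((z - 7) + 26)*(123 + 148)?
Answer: 1084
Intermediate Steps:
z = -15 (z = 3 - ((11 + 2) + 5) = 3 - (13 + 5) = 3 - 1*18 = 3 - 18 = -15)
((z - 7) + 26)*(123 + 148) = ((-15 - 7) + 26)*(123 + 148) = (-22 + 26)*271 = 4*271 = 1084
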